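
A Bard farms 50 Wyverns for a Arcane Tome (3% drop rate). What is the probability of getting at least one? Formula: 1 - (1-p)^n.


P(at least one) = 1 - P(none) = 1 - (1-p)^n
p = 3/100 = 0.03
1 - p = 0.97
(1 - p)^50 = 0.97^50 = 0.218065
P(at least one) = 1 - 0.218065 = 0.7819

0.7819


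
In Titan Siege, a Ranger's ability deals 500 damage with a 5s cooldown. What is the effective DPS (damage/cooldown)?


DPS = damage / cooldown
= 500 / 5
= 100.00

100.00 DPS


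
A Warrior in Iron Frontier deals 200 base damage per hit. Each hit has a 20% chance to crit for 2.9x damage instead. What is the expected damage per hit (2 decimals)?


E[dmg] = base * (1 + crit_chance * (crit_mult - 1))
cc as decimal = 20/100 = 0.2
cm - 1 = 2.9 - 1 = 1.9
Bonus factor = 0.2 * 1.9 = 0.38
Total multiplier = 1 + 0.38 = 1.38
Expected damage = 200 * 1.38 = 276.00

276.00 damage


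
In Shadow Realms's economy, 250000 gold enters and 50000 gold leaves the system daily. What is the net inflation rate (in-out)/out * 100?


Net gold = 250000 - 50000 = 200000
Inflation rate = net / sunk * 100 = 200000 / 50000 * 100
= 4.0 * 100
= 400.00%

400.00%


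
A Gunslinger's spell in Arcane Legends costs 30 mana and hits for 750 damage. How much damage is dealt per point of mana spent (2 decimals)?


Efficiency = damage / mana
= 750 / 30
= 25.00

25.00 dmg/mana


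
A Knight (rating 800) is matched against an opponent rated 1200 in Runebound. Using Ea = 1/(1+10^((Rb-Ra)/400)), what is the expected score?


Elo expected score: Ea = 1/(1 + 10^((Rb-Ra)/400))
Rb - Ra = 1200 - 800 = 400
(Rb-Ra)/400 = 400/400 = 1.0
10^1.0 = 10.0
Ea = 1/(1 + 10.0) = 1/11.0 = 0.0909

0.0909


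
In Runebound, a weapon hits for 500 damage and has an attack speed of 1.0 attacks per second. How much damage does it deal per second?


DPS = damage * attack_speed
= 500 * 1.0
= 500.0

500.0 DPS


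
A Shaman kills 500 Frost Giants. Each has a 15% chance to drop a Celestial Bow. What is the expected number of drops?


Expected drops = kills * (drop_rate / 100)
= 500 * (15 / 100)
= 500 * 0.15
= 75.0

75.0 drops


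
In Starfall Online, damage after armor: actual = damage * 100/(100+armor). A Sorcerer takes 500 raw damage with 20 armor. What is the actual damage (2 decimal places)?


actual = 500 * 100 / (100 + 20)
= 500 * 100 / 120
= 50000 / 120
= 416.67

416.67 damage


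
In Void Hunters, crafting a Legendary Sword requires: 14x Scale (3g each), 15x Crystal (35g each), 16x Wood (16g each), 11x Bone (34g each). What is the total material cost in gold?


Cost breakdown:
  Scale: 14 * 3 = 42
  Crystal: 15 * 35 = 525
  Wood: 16 * 16 = 256
  Bone: 11 * 34 = 374
Total = 42 + 525 + 256 + 374 = 1197

1197 gold


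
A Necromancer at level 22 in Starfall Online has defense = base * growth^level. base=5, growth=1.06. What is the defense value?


value = base * growth^level
= 5 * 1.06^22
= 5 * 3.603537
= 18.02

18.02 defense


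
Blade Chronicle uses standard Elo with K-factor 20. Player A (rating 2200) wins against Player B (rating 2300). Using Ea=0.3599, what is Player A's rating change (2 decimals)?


Elo update: delta = K * (S - Ea), where S = 1 (wins)
S - Ea = 1 - 0.3599 = 0.6401
Rating change = 20 * 0.6401
= 12.80

12.80 rating points


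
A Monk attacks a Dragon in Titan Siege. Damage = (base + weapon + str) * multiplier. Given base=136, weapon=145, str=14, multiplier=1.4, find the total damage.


Sum base + weapon + str = 136 + 145 + 14 = 295
Multiply by 1.4:
295 * 1.4 = 413.0

413.0 damage


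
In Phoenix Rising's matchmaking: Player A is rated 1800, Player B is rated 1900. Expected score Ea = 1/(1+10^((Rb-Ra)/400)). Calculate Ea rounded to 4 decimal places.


Elo expected score: Ea = 1/(1 + 10^((Rb-Ra)/400))
Rb - Ra = 1900 - 1800 = 100
(Rb-Ra)/400 = 100/400 = 0.25
10^0.25 = 1.778279
Ea = 1/(1 + 1.778279) = 1/2.778279 = 0.3599

0.3599


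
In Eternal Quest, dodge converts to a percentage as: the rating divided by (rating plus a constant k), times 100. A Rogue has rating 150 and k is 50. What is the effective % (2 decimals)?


effective% = rating / (rating + k) * 100
= 150 / (150 + 50) * 100
= 150 / 200 * 100
= 0.75 * 100
= 75.00%

75.00%


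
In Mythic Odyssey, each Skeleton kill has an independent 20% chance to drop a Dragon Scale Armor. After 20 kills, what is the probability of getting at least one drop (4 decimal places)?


P(at least one) = 1 - P(none) = 1 - (1-p)^n
p = 20/100 = 0.2
1 - p = 0.8
(1 - p)^20 = 0.8^20 = 0.011529
P(at least one) = 1 - 0.011529 = 0.9885

0.9885


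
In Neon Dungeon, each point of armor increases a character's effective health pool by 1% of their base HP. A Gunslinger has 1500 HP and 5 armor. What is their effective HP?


EHP = 1500 * (1 + 5/100)
= 1500 * (1 + 0.05)
= 1500 * 1.05
= 1575.0

1575.0 EHP


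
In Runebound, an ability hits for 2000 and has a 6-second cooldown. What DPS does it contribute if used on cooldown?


DPS = damage / cooldown
= 2000 / 6
= 333.33

333.33 DPS


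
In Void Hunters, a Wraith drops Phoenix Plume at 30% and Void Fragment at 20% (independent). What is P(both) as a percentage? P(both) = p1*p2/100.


For independent events, P(both) = P(A) * P(B)
= 30% * 20%
= 600 / 100 %
= 6.0%

6.0%


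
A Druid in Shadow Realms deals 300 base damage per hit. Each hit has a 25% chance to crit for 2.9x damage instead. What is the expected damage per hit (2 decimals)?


E[dmg] = base * (1 + crit_chance * (crit_mult - 1))
cc as decimal = 25/100 = 0.25
cm - 1 = 2.9 - 1 = 1.9
Bonus factor = 0.25 * 1.9 = 0.475
Total multiplier = 1 + 0.475 = 1.475
Expected damage = 300 * 1.475 = 442.50

442.50 damage


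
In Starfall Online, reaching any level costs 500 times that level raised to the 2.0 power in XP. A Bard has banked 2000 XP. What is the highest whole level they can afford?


XP = 500 * level^2.0, so level = (XP / 500)^(1/2.0)
= (2000 / 500)^(1/2.0)
= 4.0^0.5
= 2.0
Floor: level = 2

level 2


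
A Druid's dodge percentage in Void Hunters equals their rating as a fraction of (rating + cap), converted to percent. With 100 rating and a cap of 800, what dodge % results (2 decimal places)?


dodge% = 100 / (100 + 800) * 100
= 100 / 900 * 100
= 0.111111 * 100
= 11.11%

11.11%


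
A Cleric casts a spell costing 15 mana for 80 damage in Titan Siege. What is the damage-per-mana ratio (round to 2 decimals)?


Efficiency = damage / mana
= 80 / 15
= 5.33

5.33 dmg/mana


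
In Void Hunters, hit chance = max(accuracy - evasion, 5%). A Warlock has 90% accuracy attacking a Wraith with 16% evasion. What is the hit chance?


accuracy - evasion = 90 - 16 = 74
Apply floor: max(74, 5) = 74
Hit chance = 74%

74%


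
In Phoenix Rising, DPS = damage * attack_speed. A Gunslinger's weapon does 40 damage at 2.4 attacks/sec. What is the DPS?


DPS = damage * attack_speed
= 40 * 2.4
= 96.0

96.0 DPS


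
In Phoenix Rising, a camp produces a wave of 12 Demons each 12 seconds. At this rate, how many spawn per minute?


Spawns per minute = count * (60 / interval)
= 12 * (60 / 12)
= 12 * 5.0
= 60.0

60.0 per minute


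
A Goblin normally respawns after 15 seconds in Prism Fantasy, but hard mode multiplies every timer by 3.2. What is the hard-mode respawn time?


Respawn time = base * multiplier
= 15 * 3.2
= 48.0 seconds

48.0 seconds


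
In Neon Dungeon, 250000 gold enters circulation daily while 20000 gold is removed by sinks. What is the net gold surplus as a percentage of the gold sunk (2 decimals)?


Net gold = 250000 - 20000 = 230000
Inflation rate = net / sunk * 100 = 230000 / 20000 * 100
= 11.5 * 100
= 1150.00%

1150.00%


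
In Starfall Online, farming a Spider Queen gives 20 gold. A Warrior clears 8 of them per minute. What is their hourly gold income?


Gold per minute = 20 * 8 = 160
Gold per hour = 160 * 60 = 9600

9600 gold/hour


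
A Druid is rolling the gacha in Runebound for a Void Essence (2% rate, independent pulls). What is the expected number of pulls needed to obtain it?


Expected pulls for a geometric distribution = 1/p = 100 / rate%
= 100 / 2
= 50.0

50.0 pulls


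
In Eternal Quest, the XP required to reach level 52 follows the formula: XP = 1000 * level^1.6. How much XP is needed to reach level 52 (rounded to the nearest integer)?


XP = 1000 * level^1.6
Substitute level = 52:
XP = 1000 * 52^1.6
= 1000 * 556.6797
= 556680

556680 XP


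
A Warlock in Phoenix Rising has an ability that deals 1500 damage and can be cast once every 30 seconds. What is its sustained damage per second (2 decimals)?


DPS = damage / cooldown
= 1500 / 30
= 50.00

50.00 DPS


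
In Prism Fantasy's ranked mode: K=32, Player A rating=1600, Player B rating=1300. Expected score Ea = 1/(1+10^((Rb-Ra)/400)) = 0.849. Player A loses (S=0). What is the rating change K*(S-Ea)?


Elo update: delta = K * (S - Ea), where S = 0 (loses)
S - Ea = 0 - 0.849 = -0.849
Rating change = 32 * -0.849
= -27.17

-27.17 rating points


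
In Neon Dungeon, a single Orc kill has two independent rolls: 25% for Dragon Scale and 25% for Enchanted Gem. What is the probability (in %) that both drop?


For independent events, P(both) = P(A) * P(B)
= 25% * 25%
= 625 / 100 %
= 6.25%

6.25%


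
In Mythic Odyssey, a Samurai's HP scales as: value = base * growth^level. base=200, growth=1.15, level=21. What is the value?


value = base * growth^level
= 200 * 1.15^21
= 200 * 18.821518
= 3764.30

3764.30 HP


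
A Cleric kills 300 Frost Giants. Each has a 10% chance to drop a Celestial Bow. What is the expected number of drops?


Expected drops = kills * (drop_rate / 100)
= 300 * (10 / 100)
= 300 * 0.1
= 30.0

30.0 drops


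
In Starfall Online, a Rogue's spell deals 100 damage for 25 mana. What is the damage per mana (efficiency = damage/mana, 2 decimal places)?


Efficiency = damage / mana
= 100 / 25
= 4.00

4.00 dmg/mana


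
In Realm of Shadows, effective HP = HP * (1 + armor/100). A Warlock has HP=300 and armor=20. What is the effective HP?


EHP = 300 * (1 + 20/100)
= 300 * (1 + 0.2)
= 300 * 1.2
= 360.0

360.0 EHP


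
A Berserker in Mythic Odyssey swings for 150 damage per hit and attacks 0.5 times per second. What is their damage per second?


DPS = damage * attack_speed
= 150 * 0.5
= 75.0

75.0 DPS


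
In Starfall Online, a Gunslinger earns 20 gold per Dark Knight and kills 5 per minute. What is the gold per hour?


Gold per minute = 20 * 5 = 100
Gold per hour = 100 * 60 = 6000

6000 gold/hour


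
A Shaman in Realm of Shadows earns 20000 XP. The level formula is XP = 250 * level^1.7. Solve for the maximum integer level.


XP = 250 * level^1.7, so level = (XP / 250)^(1/1.7)
= (20000 / 250)^(1/1.7)
= 80.0^0.5882
= 13.1663
Floor: level = 13

level 13


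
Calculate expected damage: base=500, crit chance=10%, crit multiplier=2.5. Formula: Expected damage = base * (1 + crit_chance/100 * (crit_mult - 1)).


E[dmg] = base * (1 + crit_chance * (crit_mult - 1))
cc as decimal = 10/100 = 0.1
cm - 1 = 2.5 - 1 = 1.5
Bonus factor = 0.1 * 1.5 = 0.15
Total multiplier = 1 + 0.15 = 1.15
Expected damage = 500 * 1.15 = 575.00

575.00 damage


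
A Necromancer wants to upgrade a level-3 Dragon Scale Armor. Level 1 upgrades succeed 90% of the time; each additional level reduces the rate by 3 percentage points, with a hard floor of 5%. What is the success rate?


raw_rate = 90 - 3 * (3 - 1)
= 90 - 3 * 2
= 90 - 6
= 84
Apply floor: max(84, 5) = 84%

84%


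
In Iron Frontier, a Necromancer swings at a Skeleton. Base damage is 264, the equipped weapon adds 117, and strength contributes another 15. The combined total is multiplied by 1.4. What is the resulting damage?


Sum base + weapon + str = 264 + 117 + 15 = 396
Multiply by 1.4:
396 * 1.4 = 554.4

554.4 damage


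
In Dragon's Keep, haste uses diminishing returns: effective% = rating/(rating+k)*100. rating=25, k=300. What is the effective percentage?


effective% = rating / (rating + k) * 100
= 25 / (25 + 300) * 100
= 25 / 325 * 100
= 0.076923 * 100
= 7.69%

7.69%


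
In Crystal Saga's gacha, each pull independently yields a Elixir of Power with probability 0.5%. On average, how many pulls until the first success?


Expected pulls for a geometric distribution = 1/p = 100 / rate%
= 100 / 0.5
= 200.0

200.0 pulls


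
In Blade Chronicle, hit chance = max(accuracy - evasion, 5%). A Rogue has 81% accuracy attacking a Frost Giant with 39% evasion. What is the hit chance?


accuracy - evasion = 81 - 39 = 42
Apply floor: max(42, 5) = 42
Hit chance = 42%

42%


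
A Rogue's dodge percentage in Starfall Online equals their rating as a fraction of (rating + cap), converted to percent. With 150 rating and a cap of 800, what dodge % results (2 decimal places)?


dodge% = 150 / (150 + 800) * 100
= 150 / 950 * 100
= 0.157895 * 100
= 15.79%

15.79%


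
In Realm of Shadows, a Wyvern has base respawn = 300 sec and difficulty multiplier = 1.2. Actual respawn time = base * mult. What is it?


Respawn time = base * multiplier
= 300 * 1.2
= 360.0 seconds

360.0 seconds


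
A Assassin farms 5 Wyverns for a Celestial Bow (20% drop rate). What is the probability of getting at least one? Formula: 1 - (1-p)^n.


P(at least one) = 1 - P(none) = 1 - (1-p)^n
p = 20/100 = 0.2
1 - p = 0.8
(1 - p)^5 = 0.8^5 = 0.327680
P(at least one) = 1 - 0.327680 = 0.6723

0.6723


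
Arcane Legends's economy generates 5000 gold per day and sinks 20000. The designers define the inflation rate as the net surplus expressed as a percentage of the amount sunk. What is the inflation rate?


Net gold = 5000 - 20000 = -15000
Inflation rate = net / sunk * 100 = -15000 / 20000 * 100
= -0.75 * 100
= -75.00%

-75.00%


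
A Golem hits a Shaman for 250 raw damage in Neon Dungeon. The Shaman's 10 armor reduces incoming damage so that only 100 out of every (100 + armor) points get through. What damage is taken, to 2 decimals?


actual = 250 * 100 / (100 + 10)
= 250 * 100 / 110
= 25000 / 110
= 227.27

227.27 damage


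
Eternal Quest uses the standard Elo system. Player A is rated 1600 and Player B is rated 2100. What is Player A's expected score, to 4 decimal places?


Elo expected score: Ea = 1/(1 + 10^((Rb-Ra)/400))
Rb - Ra = 2100 - 1600 = 500
(Rb-Ra)/400 = 500/400 = 1.25
10^1.25 = 17.782794
Ea = 1/(1 + 17.782794) = 1/18.782794 = 0.0532

0.0532


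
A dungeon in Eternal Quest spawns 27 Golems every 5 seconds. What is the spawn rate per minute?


Spawns per minute = count * (60 / interval)
= 27 * (60 / 5)
= 27 * 12.0
= 324.0

324.0 per minute


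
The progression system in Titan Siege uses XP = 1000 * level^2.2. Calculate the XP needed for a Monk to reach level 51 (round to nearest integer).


XP = 1000 * level^2.2
Substitute level = 51:
XP = 1000 * 51^2.2
= 1000 * 5710.2403
= 5710240

5710240 XP


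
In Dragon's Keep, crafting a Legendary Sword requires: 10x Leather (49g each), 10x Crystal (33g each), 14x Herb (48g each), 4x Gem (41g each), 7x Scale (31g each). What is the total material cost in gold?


Cost breakdown:
  Leather: 10 * 49 = 490
  Crystal: 10 * 33 = 330
  Herb: 14 * 48 = 672
  Gem: 4 * 41 = 164
  Scale: 7 * 31 = 217
Total = 490 + 330 + 672 + 164 + 217 = 1873

1873 gold


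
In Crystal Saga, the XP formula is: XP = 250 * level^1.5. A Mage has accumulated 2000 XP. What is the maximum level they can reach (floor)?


XP = 250 * level^1.5, so level = (XP / 250)^(1/1.5)
= (2000 / 250)^(1/1.5)
= 8.0^0.6667
= 4.0
Floor: level = 4

level 4


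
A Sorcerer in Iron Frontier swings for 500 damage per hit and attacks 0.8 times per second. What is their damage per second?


DPS = damage * attack_speed
= 500 * 0.8
= 400.0

400.0 DPS


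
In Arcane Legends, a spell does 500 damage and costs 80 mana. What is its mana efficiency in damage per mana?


Efficiency = damage / mana
= 500 / 80
= 6.25

6.25 dmg/mana


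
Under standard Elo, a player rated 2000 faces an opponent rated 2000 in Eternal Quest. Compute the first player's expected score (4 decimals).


Elo expected score: Ea = 1/(1 + 10^((Rb-Ra)/400))
Rb - Ra = 2000 - 2000 = 0
(Rb-Ra)/400 = 0/400 = 0.0
10^0.0 = 1.0
Ea = 1/(1 + 1.0) = 1/2.0 = 0.5000

0.5000


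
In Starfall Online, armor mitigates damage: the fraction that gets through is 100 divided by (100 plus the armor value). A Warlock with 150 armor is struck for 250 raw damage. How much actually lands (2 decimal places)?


actual = 250 * 100 / (100 + 150)
= 250 * 100 / 250
= 25000 / 250
= 100.00

100.00 damage


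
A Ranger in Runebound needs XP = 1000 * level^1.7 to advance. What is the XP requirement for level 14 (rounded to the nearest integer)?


XP = 1000 * level^1.7
Substitute level = 14:
XP = 1000 * 14^1.7
= 1000 * 88.801
= 88801

88801 XP


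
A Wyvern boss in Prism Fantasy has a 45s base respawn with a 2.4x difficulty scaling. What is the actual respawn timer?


Respawn time = base * multiplier
= 45 * 2.4
= 108.0 seconds

108.0 seconds


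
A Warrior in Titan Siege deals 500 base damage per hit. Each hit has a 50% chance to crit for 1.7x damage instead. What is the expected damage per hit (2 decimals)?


E[dmg] = base * (1 + crit_chance * (crit_mult - 1))
cc as decimal = 50/100 = 0.5
cm - 1 = 1.7 - 1 = 0.7
Bonus factor = 0.5 * 0.7 = 0.35
Total multiplier = 1 + 0.35 = 1.35
Expected damage = 500 * 1.35 = 675.00

675.00 damage


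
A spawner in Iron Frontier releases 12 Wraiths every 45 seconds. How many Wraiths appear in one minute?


Spawns per minute = count * (60 / interval)
= 12 * (60 / 45)
= 12 * 1.3333
= 16.0

16.0 per minute


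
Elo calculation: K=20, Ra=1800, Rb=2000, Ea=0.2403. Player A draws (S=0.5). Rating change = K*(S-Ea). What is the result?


Elo update: delta = K * (S - Ea), where S = 0.5 (draws)
S - Ea = 0.5 - 0.2403 = 0.2597
Rating change = 20 * 0.2597
= 5.19

5.19 rating points


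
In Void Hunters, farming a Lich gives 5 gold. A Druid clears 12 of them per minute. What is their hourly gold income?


Gold per minute = 5 * 12 = 60
Gold per hour = 60 * 60 = 3600

3600 gold/hour


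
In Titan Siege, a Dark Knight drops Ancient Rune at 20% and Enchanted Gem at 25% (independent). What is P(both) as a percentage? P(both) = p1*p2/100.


For independent events, P(both) = P(A) * P(B)
= 20% * 25%
= 500 / 100 %
= 5.0%

5.0%


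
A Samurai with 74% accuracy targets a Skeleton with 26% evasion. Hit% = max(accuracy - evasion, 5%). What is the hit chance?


accuracy - evasion = 74 - 26 = 48
Apply floor: max(48, 5) = 48
Hit chance = 48%

48%


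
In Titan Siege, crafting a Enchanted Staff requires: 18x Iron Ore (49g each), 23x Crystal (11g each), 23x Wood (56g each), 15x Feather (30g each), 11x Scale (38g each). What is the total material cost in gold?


Cost breakdown:
  Iron Ore: 18 * 49 = 882
  Crystal: 23 * 11 = 253
  Wood: 23 * 56 = 1288
  Feather: 15 * 30 = 450
  Scale: 11 * 38 = 418
Total = 882 + 253 + 1288 + 450 + 418 = 3291

3291 gold


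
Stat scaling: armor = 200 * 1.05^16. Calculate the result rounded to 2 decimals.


value = base * growth^level
= 200 * 1.05^16
= 200 * 2.1828746
= 436.57

436.57 armor


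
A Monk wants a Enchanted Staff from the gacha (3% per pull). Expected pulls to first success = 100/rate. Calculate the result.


Expected pulls for a geometric distribution = 1/p = 100 / rate%
= 100 / 3
= 33.33

33.33 pulls


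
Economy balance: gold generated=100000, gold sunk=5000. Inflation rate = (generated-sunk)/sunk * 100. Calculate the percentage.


Net gold = 100000 - 5000 = 95000
Inflation rate = net / sunk * 100 = 95000 / 5000 * 100
= 19.0 * 100
= 1900.00%

1900.00%


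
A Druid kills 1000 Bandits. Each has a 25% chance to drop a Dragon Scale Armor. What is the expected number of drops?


Expected drops = kills * (drop_rate / 100)
= 1000 * (25 / 100)
= 1000 * 0.25
= 250.0

250.0 drops


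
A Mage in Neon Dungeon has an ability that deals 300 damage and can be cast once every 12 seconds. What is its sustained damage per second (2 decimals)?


DPS = damage / cooldown
= 300 / 12
= 25.00

25.00 DPS


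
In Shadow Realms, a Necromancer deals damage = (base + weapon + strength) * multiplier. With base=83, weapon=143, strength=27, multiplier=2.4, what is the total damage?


Sum base + weapon + str = 83 + 143 + 27 = 253
Multiply by 2.4:
253 * 2.4 = 607.2

607.2 damage


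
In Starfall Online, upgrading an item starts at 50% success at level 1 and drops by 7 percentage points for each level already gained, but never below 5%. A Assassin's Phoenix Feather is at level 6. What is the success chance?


raw_rate = 50 - 7 * (6 - 1)
= 50 - 7 * 5
= 50 - 35
= 15
Apply floor: max(15, 5) = 15%

15%


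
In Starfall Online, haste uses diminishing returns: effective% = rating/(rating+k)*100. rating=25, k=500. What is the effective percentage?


effective% = rating / (rating + k) * 100
= 25 / (25 + 500) * 100
= 25 / 525 * 100
= 0.047619 * 100
= 4.76%

4.76%


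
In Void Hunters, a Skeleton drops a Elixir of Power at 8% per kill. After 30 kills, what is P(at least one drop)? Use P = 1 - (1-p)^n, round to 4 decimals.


P(at least one) = 1 - P(none) = 1 - (1-p)^n
p = 8/100 = 0.08
1 - p = 0.92
(1 - p)^30 = 0.92^30 = 0.081966
P(at least one) = 1 - 0.081966 = 0.9180

0.9180


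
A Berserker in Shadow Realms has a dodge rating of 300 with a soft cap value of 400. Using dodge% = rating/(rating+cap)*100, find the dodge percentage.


dodge% = 300 / (300 + 400) * 100
= 300 / 700 * 100
= 0.428571 * 100
= 42.86%

42.86%


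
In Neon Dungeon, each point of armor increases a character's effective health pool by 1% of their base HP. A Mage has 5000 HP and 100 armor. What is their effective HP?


EHP = 5000 * (1 + 100/100)
= 5000 * (1 + 1.0)
= 5000 * 2.0
= 10000.0

10000.0 EHP


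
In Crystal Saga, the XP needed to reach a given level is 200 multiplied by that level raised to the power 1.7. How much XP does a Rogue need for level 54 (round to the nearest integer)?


XP = 200 * level^1.7
Substitute level = 54:
XP = 200 * 54^1.7
= 200 * 881.1897
= 176238

176238 XP


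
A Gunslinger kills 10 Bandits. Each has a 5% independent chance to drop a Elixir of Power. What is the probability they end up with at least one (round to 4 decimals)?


P(at least one) = 1 - P(none) = 1 - (1-p)^n
p = 5/100 = 0.05
1 - p = 0.95
(1 - p)^10 = 0.95^10 = 0.598737
P(at least one) = 1 - 0.598737 = 0.4013

0.4013


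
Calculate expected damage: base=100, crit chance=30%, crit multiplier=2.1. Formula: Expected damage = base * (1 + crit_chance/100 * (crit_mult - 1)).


E[dmg] = base * (1 + crit_chance * (crit_mult - 1))
cc as decimal = 30/100 = 0.3
cm - 1 = 2.1 - 1 = 1.1
Bonus factor = 0.3 * 1.1 = 0.33
Total multiplier = 1 + 0.33 = 1.33
Expected damage = 100 * 1.33 = 133.00

133.00 damage


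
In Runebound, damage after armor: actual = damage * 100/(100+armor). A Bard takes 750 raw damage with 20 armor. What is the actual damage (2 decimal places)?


actual = 750 * 100 / (100 + 20)
= 750 * 100 / 120
= 75000 / 120
= 625.00

625.00 damage


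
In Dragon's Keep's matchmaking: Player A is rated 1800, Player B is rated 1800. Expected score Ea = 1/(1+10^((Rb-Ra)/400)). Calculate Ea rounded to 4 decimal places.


Elo expected score: Ea = 1/(1 + 10^((Rb-Ra)/400))
Rb - Ra = 1800 - 1800 = 0
(Rb-Ra)/400 = 0/400 = 0.0
10^0.0 = 1.0
Ea = 1/(1 + 1.0) = 1/2.0 = 0.5000

0.5000


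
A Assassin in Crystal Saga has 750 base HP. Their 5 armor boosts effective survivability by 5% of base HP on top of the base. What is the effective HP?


EHP = 750 * (1 + 5/100)
= 750 * (1 + 0.05)
= 750 * 1.05
= 787.5

787.5 EHP


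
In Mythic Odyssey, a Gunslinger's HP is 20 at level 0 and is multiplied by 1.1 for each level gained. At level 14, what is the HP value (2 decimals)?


value = base * growth^level
= 20 * 1.1^14
= 20 * 3.797498
= 75.95

75.95 HP


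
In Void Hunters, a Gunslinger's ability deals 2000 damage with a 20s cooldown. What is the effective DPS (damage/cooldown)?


DPS = damage / cooldown
= 2000 / 20
= 100.00

100.00 DPS


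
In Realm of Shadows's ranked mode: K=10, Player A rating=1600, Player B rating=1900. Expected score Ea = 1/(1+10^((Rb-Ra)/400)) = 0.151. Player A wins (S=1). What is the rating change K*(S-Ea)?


Elo update: delta = K * (S - Ea), where S = 1 (wins)
S - Ea = 1 - 0.151 = 0.849
Rating change = 10 * 0.849
= 8.49

8.49 rating points


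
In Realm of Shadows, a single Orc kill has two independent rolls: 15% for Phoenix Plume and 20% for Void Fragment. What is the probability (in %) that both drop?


For independent events, P(both) = P(A) * P(B)
= 15% * 20%
= 300 / 100 %
= 3.0%

3.0%


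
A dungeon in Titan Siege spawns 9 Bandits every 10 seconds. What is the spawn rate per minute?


Spawns per minute = count * (60 / interval)
= 9 * (60 / 10)
= 9 * 6.0
= 54.0

54.0 per minute


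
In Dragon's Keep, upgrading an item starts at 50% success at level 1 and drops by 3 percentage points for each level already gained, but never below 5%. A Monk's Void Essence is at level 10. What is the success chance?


raw_rate = 50 - 3 * (10 - 1)
= 50 - 3 * 9
= 50 - 27
= 23
Apply floor: max(23, 5) = 23%

23%


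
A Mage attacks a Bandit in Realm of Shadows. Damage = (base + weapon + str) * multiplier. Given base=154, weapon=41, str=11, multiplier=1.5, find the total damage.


Sum base + weapon + str = 154 + 41 + 11 = 206
Multiply by 1.5:
206 * 1.5 = 309.0

309.0 damage


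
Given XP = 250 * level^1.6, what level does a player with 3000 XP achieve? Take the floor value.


XP = 250 * level^1.6, so level = (XP / 250)^(1/1.6)
= (3000 / 250)^(1/1.6)
= 12.0^0.625
= 4.7259
Floor: level = 4

level 4


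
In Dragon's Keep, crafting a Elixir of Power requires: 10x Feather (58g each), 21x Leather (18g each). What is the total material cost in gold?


Cost breakdown:
  Feather: 10 * 58 = 580
  Leather: 21 * 18 = 378
Total = 580 + 378 = 958

958 gold


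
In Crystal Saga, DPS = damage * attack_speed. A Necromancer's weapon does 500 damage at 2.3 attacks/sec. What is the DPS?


DPS = damage * attack_speed
= 500 * 2.3
= 1150.0

1150.0 DPS


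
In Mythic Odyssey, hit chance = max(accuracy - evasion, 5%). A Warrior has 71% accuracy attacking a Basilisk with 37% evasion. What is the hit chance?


accuracy - evasion = 71 - 37 = 34
Apply floor: max(34, 5) = 34
Hit chance = 34%

34%


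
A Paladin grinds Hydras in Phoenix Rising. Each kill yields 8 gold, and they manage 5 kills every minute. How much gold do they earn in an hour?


Gold per minute = 8 * 5 = 40
Gold per hour = 40 * 60 = 2400

2400 gold/hour


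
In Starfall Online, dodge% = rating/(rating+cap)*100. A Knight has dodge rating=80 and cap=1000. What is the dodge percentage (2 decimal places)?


dodge% = 80 / (80 + 1000) * 100
= 80 / 1080 * 100
= 0.074074 * 100
= 7.41%

7.41%


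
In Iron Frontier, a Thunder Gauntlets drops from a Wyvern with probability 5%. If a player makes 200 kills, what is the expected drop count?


Expected drops = kills * (drop_rate / 100)
= 200 * (5 / 100)
= 200 * 0.05
= 10.0

10.0 drops


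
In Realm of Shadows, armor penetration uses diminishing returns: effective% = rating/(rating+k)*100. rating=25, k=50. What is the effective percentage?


effective% = rating / (rating + k) * 100
= 25 / (25 + 50) * 100
= 25 / 75 * 100
= 0.333333 * 100
= 33.33%

33.33%


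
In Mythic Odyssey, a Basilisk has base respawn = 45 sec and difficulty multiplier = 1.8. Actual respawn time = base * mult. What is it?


Respawn time = base * multiplier
= 45 * 1.8
= 81.0 seconds

81.0 seconds


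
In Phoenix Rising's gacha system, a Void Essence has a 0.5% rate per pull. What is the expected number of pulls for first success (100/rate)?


Expected pulls for a geometric distribution = 1/p = 100 / rate%
= 100 / 0.5
= 200.0

200.0 pulls


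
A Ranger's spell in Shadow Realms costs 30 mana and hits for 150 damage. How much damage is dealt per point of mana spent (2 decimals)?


Efficiency = damage / mana
= 150 / 30
= 5.00

5.00 dmg/mana


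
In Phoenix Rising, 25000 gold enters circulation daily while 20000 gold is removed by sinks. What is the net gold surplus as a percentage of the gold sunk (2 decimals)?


Net gold = 25000 - 20000 = 5000
Inflation rate = net / sunk * 100 = 5000 / 20000 * 100
= 0.25 * 100
= 25.00%

25.00%


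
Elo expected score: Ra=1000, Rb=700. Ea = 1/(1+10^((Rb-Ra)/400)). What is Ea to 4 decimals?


Elo expected score: Ea = 1/(1 + 10^((Rb-Ra)/400))
Rb - Ra = 700 - 1000 = -300
(Rb-Ra)/400 = -300/400 = -0.75
10^-0.75 = 0.177828
Ea = 1/(1 + 0.177828) = 1/1.177828 = 0.8490

0.8490


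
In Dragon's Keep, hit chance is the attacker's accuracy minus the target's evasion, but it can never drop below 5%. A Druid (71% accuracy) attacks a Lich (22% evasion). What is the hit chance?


accuracy - evasion = 71 - 22 = 49
Apply floor: max(49, 5) = 49
Hit chance = 49%

49%


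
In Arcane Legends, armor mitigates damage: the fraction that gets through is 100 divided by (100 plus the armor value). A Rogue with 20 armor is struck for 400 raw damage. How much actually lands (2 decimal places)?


actual = 400 * 100 / (100 + 20)
= 400 * 100 / 120
= 40000 / 120
= 333.33

333.33 damage


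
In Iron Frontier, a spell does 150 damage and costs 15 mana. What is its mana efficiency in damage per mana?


Efficiency = damage / mana
= 150 / 15
= 10.00

10.00 dmg/mana


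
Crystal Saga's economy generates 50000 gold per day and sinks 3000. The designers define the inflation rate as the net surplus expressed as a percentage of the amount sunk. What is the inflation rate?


Net gold = 50000 - 3000 = 47000
Inflation rate = net / sunk * 100 = 47000 / 3000 * 100
= 15.666667 * 100
= 1566.67%

1566.67%


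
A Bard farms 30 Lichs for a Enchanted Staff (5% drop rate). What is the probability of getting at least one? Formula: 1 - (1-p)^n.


P(at least one) = 1 - P(none) = 1 - (1-p)^n
p = 5/100 = 0.05
1 - p = 0.95
(1 - p)^30 = 0.95^30 = 0.214639
P(at least one) = 1 - 0.214639 = 0.7854

0.7854


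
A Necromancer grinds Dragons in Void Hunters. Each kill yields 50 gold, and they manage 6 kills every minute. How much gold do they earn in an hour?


Gold per minute = 50 * 6 = 300
Gold per hour = 300 * 60 = 18000

18000 gold/hour


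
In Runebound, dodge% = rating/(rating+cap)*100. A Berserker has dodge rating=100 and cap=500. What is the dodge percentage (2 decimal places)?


dodge% = 100 / (100 + 500) * 100
= 100 / 600 * 100
= 0.166667 * 100
= 16.67%

16.67%


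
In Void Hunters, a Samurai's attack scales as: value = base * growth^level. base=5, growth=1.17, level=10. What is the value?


value = base * growth^level
= 5 * 1.17^10
= 5 * 4.806828
= 24.03

24.03 attack


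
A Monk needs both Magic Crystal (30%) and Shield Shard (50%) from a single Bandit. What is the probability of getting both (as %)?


For independent events, P(both) = P(A) * P(B)
= 30% * 50%
= 1500 / 100 %
= 15.0%

15.0%


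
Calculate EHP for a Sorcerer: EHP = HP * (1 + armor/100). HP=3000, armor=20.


EHP = 3000 * (1 + 20/100)
= 3000 * (1 + 0.2)
= 3000 * 1.2
= 3600.0

3600.0 EHP


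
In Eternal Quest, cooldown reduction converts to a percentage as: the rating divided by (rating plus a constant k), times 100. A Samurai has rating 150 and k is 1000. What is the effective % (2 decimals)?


effective% = rating / (rating + k) * 100
= 150 / (150 + 1000) * 100
= 150 / 1150 * 100
= 0.130435 * 100
= 13.04%

13.04%


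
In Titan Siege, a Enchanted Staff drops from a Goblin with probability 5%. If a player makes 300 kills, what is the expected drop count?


Expected drops = kills * (drop_rate / 100)
= 300 * (5 / 100)
= 300 * 0.05
= 15.0

15.0 drops


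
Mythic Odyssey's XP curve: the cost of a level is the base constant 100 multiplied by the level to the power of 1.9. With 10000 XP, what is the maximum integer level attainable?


XP = 100 * level^1.9, so level = (XP / 100)^(1/1.9)
= (10000 / 100)^(1/1.9)
= 100.0^0.5263
= 11.2884
Floor: level = 11

level 11


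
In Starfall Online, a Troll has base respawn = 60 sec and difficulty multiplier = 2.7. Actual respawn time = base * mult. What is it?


Respawn time = base * multiplier
= 60 * 2.7
= 162.0 seconds

162.0 seconds


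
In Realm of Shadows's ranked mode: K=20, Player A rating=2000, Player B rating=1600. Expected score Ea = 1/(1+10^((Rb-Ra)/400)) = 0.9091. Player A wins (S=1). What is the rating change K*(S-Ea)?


Elo update: delta = K * (S - Ea), where S = 1 (wins)
S - Ea = 1 - 0.9091 = 0.0909
Rating change = 20 * 0.0909
= 1.82

1.82 rating points


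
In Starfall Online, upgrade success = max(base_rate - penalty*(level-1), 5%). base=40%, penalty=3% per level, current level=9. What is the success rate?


raw_rate = 40 - 3 * (9 - 1)
= 40 - 3 * 8
= 40 - 24
= 16
Apply floor: max(16, 5) = 16%

16%


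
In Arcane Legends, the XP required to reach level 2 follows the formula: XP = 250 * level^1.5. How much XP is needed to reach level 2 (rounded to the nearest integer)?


XP = 250 * level^1.5
Substitute level = 2:
XP = 250 * 2^1.5
= 250 * 2.8284
= 707

707 XP


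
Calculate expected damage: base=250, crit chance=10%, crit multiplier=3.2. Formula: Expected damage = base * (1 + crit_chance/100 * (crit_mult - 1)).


E[dmg] = base * (1 + crit_chance * (crit_mult - 1))
cc as decimal = 10/100 = 0.1
cm - 1 = 3.2 - 1 = 2.2
Bonus factor = 0.1 * 2.2 = 0.22
Total multiplier = 1 + 0.22 = 1.22
Expected damage = 250 * 1.22 = 305.00

305.00 damage


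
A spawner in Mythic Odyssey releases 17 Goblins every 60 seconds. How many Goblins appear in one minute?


Spawns per minute = count * (60 / interval)
= 17 * (60 / 60)
= 17 * 1.0
= 17.0

17.0 per minute


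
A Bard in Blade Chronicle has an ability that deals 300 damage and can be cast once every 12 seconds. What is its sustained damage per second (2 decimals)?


DPS = damage / cooldown
= 300 / 12
= 25.00

25.00 DPS


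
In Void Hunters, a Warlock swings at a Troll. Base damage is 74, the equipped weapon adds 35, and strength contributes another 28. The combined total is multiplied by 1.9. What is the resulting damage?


Sum base + weapon + str = 74 + 35 + 28 = 137
Multiply by 1.9:
137 * 1.9 = 260.3

260.3 damage


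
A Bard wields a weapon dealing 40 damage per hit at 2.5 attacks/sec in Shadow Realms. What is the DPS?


DPS = damage * attack_speed
= 40 * 2.5
= 100.0

100.0 DPS


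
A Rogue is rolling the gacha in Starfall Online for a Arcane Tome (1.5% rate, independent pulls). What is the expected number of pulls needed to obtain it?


Expected pulls for a geometric distribution = 1/p = 100 / rate%
= 100 / 1.5
= 66.67

66.67 pulls


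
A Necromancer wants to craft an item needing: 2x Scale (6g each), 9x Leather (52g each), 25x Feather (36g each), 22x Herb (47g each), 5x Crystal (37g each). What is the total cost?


Cost breakdown:
  Scale: 2 * 6 = 12
  Leather: 9 * 52 = 468
  Feather: 25 * 36 = 900
  Herb: 22 * 47 = 1034
  Crystal: 5 * 37 = 185
Total = 12 + 468 + 900 + 1034 + 185 = 2599

2599 gold


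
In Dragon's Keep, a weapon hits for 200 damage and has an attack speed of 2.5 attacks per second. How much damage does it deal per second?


DPS = damage * attack_speed
= 200 * 2.5
= 500.0

500.0 DPS


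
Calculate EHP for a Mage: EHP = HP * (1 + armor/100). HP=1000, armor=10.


EHP = 1000 * (1 + 10/100)
= 1000 * (1 + 0.1)
= 1000 * 1.1
= 1100.0

1100.0 EHP


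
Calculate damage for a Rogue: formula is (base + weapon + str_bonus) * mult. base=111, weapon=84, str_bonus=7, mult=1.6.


Sum base + weapon + str = 111 + 84 + 7 = 202
Multiply by 1.6:
202 * 1.6 = 323.2

323.2 damage


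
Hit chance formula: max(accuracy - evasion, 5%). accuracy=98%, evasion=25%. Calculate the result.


accuracy - evasion = 98 - 25 = 73
Apply floor: max(73, 5) = 73
Hit chance = 73%

73%


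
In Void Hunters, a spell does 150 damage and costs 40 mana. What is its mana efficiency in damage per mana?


Efficiency = damage / mana
= 150 / 40
= 3.75

3.75 dmg/mana


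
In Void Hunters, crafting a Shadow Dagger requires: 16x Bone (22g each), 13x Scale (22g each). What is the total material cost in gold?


Cost breakdown:
  Bone: 16 * 22 = 352
  Scale: 13 * 22 = 286
Total = 352 + 286 = 638

638 gold


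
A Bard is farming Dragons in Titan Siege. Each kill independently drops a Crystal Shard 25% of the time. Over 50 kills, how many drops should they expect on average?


Expected drops = kills * (drop_rate / 100)
= 50 * (25 / 100)
= 50 * 0.25
= 12.5

12.5 drops


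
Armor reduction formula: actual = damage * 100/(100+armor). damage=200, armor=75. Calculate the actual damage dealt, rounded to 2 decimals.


actual = 200 * 100 / (100 + 75)
= 200 * 100 / 175
= 20000 / 175
= 114.29

114.29 damage


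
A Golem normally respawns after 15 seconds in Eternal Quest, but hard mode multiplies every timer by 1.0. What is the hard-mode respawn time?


Respawn time = base * multiplier
= 15 * 1.0
= 15.0 seconds

15.0 seconds


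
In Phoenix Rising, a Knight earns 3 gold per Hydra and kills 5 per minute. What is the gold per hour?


Gold per minute = 3 * 5 = 15
Gold per hour = 15 * 60 = 900

900 gold/hour


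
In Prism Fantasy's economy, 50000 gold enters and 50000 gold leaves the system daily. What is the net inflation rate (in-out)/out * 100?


Net gold = 50000 - 50000 = 0
Inflation rate = net / sunk * 100 = 0 / 50000 * 100
= 0.0 * 100
= 0.00%

0.00%


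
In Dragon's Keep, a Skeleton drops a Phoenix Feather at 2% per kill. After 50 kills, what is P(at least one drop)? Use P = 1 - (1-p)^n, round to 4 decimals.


P(at least one) = 1 - P(none) = 1 - (1-p)^n
p = 2/100 = 0.02
1 - p = 0.98
(1 - p)^50 = 0.98^50 = 0.364170
P(at least one) = 1 - 0.364170 = 0.6358

0.6358


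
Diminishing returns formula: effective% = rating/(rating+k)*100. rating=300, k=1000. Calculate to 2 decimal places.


effective% = rating / (rating + k) * 100
= 300 / (300 + 1000) * 100
= 300 / 1300 * 100
= 0.230769 * 100
= 23.08%

23.08%


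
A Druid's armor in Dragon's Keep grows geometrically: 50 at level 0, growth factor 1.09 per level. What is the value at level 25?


value = base * growth^level
= 50 * 1.09^25
= 50 * 8.623081
= 431.15

431.15 armor


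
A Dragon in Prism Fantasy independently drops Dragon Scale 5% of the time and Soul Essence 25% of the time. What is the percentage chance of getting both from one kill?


For independent events, P(both) = P(A) * P(B)
= 5% * 25%
= 125 / 100 %
= 1.25%

1.25%


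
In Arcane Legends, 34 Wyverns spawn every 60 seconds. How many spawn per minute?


Spawns per minute = count * (60 / interval)
= 34 * (60 / 60)
= 34 * 1.0
= 34.0

34.0 per minute


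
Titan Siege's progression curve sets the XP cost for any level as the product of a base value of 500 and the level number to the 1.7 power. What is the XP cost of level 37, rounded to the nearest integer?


XP = 500 * level^1.7
Substitute level = 37:
XP = 500 * 37^1.7
= 500 * 463.386
= 231693

231693 XP


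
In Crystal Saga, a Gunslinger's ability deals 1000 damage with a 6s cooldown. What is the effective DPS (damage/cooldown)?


DPS = damage / cooldown
= 1000 / 6
= 166.67

166.67 DPS


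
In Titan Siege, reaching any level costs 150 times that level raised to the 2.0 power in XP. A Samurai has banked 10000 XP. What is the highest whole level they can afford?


XP = 150 * level^2.0, so level = (XP / 150)^(1/2.0)
= (10000 / 150)^(1/2.0)
= 66.6667^0.5
= 8.165
Floor: level = 8

level 8


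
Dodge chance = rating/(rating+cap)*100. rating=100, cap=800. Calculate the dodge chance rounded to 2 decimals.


dodge% = 100 / (100 + 800) * 100
= 100 / 900 * 100
= 0.111111 * 100
= 11.11%

11.11%
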